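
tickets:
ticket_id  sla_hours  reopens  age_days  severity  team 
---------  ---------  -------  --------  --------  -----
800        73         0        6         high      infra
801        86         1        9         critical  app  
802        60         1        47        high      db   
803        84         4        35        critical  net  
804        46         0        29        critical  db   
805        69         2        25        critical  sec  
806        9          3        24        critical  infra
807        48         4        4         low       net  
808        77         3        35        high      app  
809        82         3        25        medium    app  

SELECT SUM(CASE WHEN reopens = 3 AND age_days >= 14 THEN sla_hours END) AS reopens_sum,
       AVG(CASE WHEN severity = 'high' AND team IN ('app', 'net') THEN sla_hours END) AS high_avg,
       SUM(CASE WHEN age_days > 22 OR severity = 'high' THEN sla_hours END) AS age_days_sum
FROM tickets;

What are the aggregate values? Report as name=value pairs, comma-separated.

[reopens_sum: reopens = 3 AND age_days >= 14]
ticket_id=800: ✗
ticket_id=801: ✗
ticket_id=802: ✗
ticket_id=803: ✗
ticket_id=804: ✗
ticket_id=805: ✗
ticket_id=806: ✓ → 9
ticket_id=807: ✗
ticket_id=808: ✓ → 77
ticket_id=809: ✓ → 82
reopens_sum = 9 + 77 + 82 = 168
—
[high_avg: severity = 'high' AND team IN ('app', 'net')]
ticket_id=800: ✗
ticket_id=801: ✗
ticket_id=802: ✗
ticket_id=803: ✗
ticket_id=804: ✗
ticket_id=805: ✗
ticket_id=806: ✗
ticket_id=807: ✗
ticket_id=808: ✓ → 77
ticket_id=809: ✗
high_avg = 77
—
[age_days_sum: age_days > 22 OR severity = 'high']
ticket_id=800: ✓ → 73
ticket_id=801: ✗
ticket_id=802: ✓ → 60
ticket_id=803: ✓ → 84
ticket_id=804: ✓ → 46
ticket_id=805: ✓ → 69
ticket_id=806: ✓ → 9
ticket_id=807: ✗
ticket_id=808: ✓ → 77
ticket_id=809: ✓ → 82
age_days_sum = 73 + 60 + 84 + 46 + 69 + 9 + 77 + 82 = 500

reopens_sum=168, high_avg=77, age_days_sum=500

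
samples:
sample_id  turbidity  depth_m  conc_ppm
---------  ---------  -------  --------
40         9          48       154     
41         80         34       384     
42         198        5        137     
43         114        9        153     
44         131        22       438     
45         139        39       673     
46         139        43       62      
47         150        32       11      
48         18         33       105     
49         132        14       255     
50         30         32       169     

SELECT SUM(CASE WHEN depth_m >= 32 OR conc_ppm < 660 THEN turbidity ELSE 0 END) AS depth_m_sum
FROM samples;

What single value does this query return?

1140

sample_id=40: ✓ → 9
sample_id=41: ✓ → 80
sample_id=42: ✓ → 198
sample_id=43: ✓ → 114
sample_id=44: ✓ → 131
sample_id=45: ✓ → 139
sample_id=46: ✓ → 139
sample_id=47: ✓ → 150
sample_id=48: ✓ → 18
sample_id=49: ✓ → 132
sample_id=50: ✓ → 30
depth_m_sum = 9 + 80 + 198 + 114 + 131 + 139 + 139 + 150 + 18 + 132 + 30 = 1140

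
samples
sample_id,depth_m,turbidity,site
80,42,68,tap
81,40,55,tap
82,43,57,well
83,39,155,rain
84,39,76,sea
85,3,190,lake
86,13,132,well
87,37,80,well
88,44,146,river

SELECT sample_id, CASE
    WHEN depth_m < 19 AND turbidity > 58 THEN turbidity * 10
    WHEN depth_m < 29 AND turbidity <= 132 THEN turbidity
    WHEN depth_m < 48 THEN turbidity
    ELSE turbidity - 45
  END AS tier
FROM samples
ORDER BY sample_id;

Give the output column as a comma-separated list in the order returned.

sample_id=80: depth_m < 48 → 68
sample_id=81: depth_m < 48 → 55
sample_id=82: depth_m < 48 → 57
sample_id=83: depth_m < 48 → 155
sample_id=84: depth_m < 48 → 76
sample_id=85: depth_m < 19 AND turbidity > 58 → 1900
sample_id=86: depth_m < 19 AND turbidity > 58 → 1320
sample_id=87: depth_m < 48 → 80
sample_id=88: depth_m < 48 → 146

68, 55, 57, 155, 76, 1900, 1320, 80, 146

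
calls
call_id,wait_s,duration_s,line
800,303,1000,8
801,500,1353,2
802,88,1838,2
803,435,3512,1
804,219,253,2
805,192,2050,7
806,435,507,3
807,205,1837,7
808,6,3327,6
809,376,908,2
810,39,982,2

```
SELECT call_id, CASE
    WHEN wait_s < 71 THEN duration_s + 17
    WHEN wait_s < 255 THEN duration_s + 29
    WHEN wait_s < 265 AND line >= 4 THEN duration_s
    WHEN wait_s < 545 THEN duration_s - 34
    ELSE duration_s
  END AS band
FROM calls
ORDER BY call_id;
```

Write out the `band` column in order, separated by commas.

966, 1319, 1867, 3478, 282, 2079, 473, 1866, 3344, 874, 999

call_id=800: wait_s < 545 → 966
call_id=801: wait_s < 545 → 1319
call_id=802: wait_s < 255 → 1867
call_id=803: wait_s < 545 → 3478
call_id=804: wait_s < 255 → 282
call_id=805: wait_s < 255 → 2079
call_id=806: wait_s < 545 → 473
call_id=807: wait_s < 255 → 1866
call_id=808: wait_s < 71 → 3344
call_id=809: wait_s < 545 → 874
call_id=810: wait_s < 71 → 999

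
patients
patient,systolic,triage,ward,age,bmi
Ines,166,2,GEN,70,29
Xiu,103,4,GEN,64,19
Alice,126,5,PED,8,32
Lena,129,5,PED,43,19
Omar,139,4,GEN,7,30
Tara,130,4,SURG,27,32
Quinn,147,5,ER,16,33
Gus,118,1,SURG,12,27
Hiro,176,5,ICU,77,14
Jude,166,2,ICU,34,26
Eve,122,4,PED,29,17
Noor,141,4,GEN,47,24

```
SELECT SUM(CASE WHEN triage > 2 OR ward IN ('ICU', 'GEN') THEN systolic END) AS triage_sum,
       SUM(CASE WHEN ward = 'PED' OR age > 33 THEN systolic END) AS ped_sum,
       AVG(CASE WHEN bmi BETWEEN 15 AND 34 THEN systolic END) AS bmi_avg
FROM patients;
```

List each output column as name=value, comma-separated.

[triage_sum: triage > 2 OR ward IN ('ICU', 'GEN')]
patient=Ines: ✓ → 166
patient=Xiu: ✓ → 103
patient=Alice: ✓ → 126
patient=Lena: ✓ → 129
patient=Omar: ✓ → 139
patient=Tara: ✓ → 130
patient=Quinn: ✓ → 147
patient=Gus: ✗
patient=Hiro: ✓ → 176
patient=Jude: ✓ → 166
patient=Eve: ✓ → 122
patient=Noor: ✓ → 141
triage_sum = 166 + 103 + 126 + 129 + 139 + 130 + 147 + 176 + 166 + 122 + 141 = 1545
—
[ped_sum: ward = 'PED' OR age > 33]
patient=Ines: ✓ → 166
patient=Xiu: ✓ → 103
patient=Alice: ✓ → 126
patient=Lena: ✓ → 129
patient=Omar: ✗
patient=Tara: ✗
patient=Quinn: ✗
patient=Gus: ✗
patient=Hiro: ✓ → 176
patient=Jude: ✓ → 166
patient=Eve: ✓ → 122
patient=Noor: ✓ → 141
ped_sum = 166 + 103 + 126 + 129 + 176 + 166 + 122 + 141 = 1129
—
[bmi_avg: bmi BETWEEN 15 AND 34]
patient=Ines: ✓ → 166
patient=Xiu: ✓ → 103
patient=Alice: ✓ → 126
patient=Lena: ✓ → 129
patient=Omar: ✓ → 139
patient=Tara: ✓ → 130
patient=Quinn: ✓ → 147
patient=Gus: ✓ → 118
patient=Hiro: ✗
patient=Jude: ✓ → 166
patient=Eve: ✓ → 122
patient=Noor: ✓ → 141
bmi_avg = (166 + 103 + 126 + 129 + 139 + 130 + 147 + 118 + 166 + 122 + 141) / 11 = 135.1818181818

triage_sum=1545, ped_sum=1129, bmi_avg=135.1818181818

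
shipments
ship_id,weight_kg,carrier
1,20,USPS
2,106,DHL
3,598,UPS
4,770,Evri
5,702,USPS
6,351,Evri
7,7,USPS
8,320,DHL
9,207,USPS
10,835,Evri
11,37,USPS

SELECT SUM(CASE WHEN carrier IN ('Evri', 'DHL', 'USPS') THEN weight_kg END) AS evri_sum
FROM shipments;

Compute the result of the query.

3355

ship_id=1: ✓ → 20
ship_id=2: ✓ → 106
ship_id=3: ✗
ship_id=4: ✓ → 770
ship_id=5: ✓ → 702
ship_id=6: ✓ → 351
ship_id=7: ✓ → 7
ship_id=8: ✓ → 320
ship_id=9: ✓ → 207
ship_id=10: ✓ → 835
ship_id=11: ✓ → 37
evri_sum = 20 + 106 + 770 + 702 + 351 + 7 + 320 + 207 + 835 + 37 = 3355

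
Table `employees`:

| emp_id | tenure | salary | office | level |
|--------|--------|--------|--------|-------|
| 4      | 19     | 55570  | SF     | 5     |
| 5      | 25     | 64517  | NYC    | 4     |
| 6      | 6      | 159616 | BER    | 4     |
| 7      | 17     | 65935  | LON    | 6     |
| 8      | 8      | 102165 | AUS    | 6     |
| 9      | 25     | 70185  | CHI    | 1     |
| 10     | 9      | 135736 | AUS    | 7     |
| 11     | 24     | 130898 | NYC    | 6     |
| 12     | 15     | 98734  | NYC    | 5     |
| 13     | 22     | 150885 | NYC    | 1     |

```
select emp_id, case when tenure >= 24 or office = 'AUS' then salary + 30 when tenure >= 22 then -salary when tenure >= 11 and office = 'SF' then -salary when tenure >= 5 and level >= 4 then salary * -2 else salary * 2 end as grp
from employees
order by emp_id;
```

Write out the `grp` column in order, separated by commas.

-55570, 64547, -319232, -131870, 102195, 70215, 135766, 130928, -197468, -150885

emp_id=4: tenure >= 11 and office = 'SF' → -55570
emp_id=5: tenure >= 24 or office = 'AUS' → 64547
emp_id=6: tenure >= 5 and level >= 4 → -319232
emp_id=7: tenure >= 5 and level >= 4 → -131870
emp_id=8: tenure >= 24 or office = 'AUS' → 102195
emp_id=9: tenure >= 24 or office = 'AUS' → 70215
emp_id=10: tenure >= 24 or office = 'AUS' → 135766
emp_id=11: tenure >= 24 or office = 'AUS' → 130928
emp_id=12: tenure >= 5 and level >= 4 → -197468
emp_id=13: tenure >= 22 → -150885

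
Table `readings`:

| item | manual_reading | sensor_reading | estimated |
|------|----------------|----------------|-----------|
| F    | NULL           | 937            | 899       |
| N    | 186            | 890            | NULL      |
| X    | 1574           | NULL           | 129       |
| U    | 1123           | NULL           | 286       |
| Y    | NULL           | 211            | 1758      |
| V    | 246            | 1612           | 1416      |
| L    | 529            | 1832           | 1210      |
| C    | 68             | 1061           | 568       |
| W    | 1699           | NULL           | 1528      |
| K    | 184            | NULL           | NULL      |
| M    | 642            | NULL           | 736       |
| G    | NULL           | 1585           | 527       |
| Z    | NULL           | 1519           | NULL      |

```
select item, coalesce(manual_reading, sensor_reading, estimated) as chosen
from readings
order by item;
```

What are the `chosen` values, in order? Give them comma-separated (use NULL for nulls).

68, 937, 1585, 184, 529, 642, 186, 1123, 246, 1699, 1574, 211, 1519

item=C: manual_reading=68 → 68
item=F: manual_reading=NULL, sensor_reading=937 → 937
item=G: manual_reading=NULL, sensor_reading=1585 → 1585
item=K: manual_reading=184 → 184
item=L: manual_reading=529 → 529
item=M: manual_reading=642 → 642
item=N: manual_reading=186 → 186
item=U: manual_reading=1123 → 1123
item=V: manual_reading=246 → 246
item=W: manual_reading=1699 → 1699
item=X: manual_reading=1574 → 1574
item=Y: manual_reading=NULL, sensor_reading=211 → 211
item=Z: manual_reading=NULL, sensor_reading=1519 → 1519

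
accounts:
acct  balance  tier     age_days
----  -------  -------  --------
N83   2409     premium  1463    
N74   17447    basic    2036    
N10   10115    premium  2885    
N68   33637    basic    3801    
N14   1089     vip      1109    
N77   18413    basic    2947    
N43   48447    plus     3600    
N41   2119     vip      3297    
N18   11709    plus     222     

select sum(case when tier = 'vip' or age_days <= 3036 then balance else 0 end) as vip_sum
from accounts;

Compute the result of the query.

acct=N83: ✓ → 2409
acct=N74: ✓ → 17447
acct=N10: ✓ → 10115
acct=N68: ✗
acct=N14: ✓ → 1089
acct=N77: ✓ → 18413
acct=N43: ✗
acct=N41: ✓ → 2119
acct=N18: ✓ → 11709
vip_sum = 2409 + 17447 + 10115 + 1089 + 18413 + 2119 + 11709 = 63301

63301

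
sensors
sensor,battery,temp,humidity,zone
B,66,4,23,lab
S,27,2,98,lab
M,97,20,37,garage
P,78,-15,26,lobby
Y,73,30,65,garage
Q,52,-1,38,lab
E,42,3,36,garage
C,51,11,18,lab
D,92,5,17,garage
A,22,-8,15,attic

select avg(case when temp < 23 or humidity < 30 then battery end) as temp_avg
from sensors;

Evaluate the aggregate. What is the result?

sensor=B: ✓ → 66
sensor=S: ✓ → 27
sensor=M: ✓ → 97
sensor=P: ✓ → 78
sensor=Y: ✗
sensor=Q: ✓ → 52
sensor=E: ✓ → 42
sensor=C: ✓ → 51
sensor=D: ✓ → 92
sensor=A: ✓ → 22
temp_avg = (66 + 27 + 97 + 78 + 52 + 42 + 51 + 92 + 22) / 9 = 58.5555555556

58.5555555556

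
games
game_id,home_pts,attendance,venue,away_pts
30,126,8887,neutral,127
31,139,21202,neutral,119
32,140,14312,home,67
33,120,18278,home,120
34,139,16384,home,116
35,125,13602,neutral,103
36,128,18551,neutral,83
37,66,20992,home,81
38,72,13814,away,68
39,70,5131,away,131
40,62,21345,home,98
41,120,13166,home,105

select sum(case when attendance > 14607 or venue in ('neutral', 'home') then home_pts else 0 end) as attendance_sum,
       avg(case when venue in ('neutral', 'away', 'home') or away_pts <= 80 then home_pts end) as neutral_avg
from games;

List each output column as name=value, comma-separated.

attendance_sum=1165, neutral_avg=108.9166666667

[attendance_sum: attendance > 14607 or venue in ('neutral', 'home')]
game_id=30: ✓ → 126
game_id=31: ✓ → 139
game_id=32: ✓ → 140
game_id=33: ✓ → 120
game_id=34: ✓ → 139
game_id=35: ✓ → 125
game_id=36: ✓ → 128
game_id=37: ✓ → 66
game_id=38: ✗
game_id=39: ✗
game_id=40: ✓ → 62
game_id=41: ✓ → 120
attendance_sum = 126 + 139 + 140 + 120 + 139 + 125 + 128 + 66 + 62 + 120 = 1165
—
[neutral_avg: venue in ('neutral', 'away', 'home') or away_pts <= 80]
game_id=30: ✓ → 126
game_id=31: ✓ → 139
game_id=32: ✓ → 140
game_id=33: ✓ → 120
game_id=34: ✓ → 139
game_id=35: ✓ → 125
game_id=36: ✓ → 128
game_id=37: ✓ → 66
game_id=38: ✓ → 72
game_id=39: ✓ → 70
game_id=40: ✓ → 62
game_id=41: ✓ → 120
neutral_avg = (126 + 139 + 140 + 120 + 139 + 125 + 128 + 66 + 72 + 70 + 62 + 120) / 12 = 108.9166666667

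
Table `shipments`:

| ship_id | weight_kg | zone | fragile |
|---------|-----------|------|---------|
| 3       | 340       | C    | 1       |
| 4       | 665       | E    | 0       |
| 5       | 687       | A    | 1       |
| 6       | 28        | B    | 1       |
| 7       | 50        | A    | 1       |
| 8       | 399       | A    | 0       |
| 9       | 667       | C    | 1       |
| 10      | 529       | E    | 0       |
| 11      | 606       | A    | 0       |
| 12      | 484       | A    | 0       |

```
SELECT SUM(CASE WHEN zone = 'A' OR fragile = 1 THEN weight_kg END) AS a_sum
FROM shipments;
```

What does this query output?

3261

ship_id=3: ✓ → 340
ship_id=4: ✗
ship_id=5: ✓ → 687
ship_id=6: ✓ → 28
ship_id=7: ✓ → 50
ship_id=8: ✓ → 399
ship_id=9: ✓ → 667
ship_id=10: ✗
ship_id=11: ✓ → 606
ship_id=12: ✓ → 484
a_sum = 340 + 687 + 28 + 50 + 399 + 667 + 606 + 484 = 3261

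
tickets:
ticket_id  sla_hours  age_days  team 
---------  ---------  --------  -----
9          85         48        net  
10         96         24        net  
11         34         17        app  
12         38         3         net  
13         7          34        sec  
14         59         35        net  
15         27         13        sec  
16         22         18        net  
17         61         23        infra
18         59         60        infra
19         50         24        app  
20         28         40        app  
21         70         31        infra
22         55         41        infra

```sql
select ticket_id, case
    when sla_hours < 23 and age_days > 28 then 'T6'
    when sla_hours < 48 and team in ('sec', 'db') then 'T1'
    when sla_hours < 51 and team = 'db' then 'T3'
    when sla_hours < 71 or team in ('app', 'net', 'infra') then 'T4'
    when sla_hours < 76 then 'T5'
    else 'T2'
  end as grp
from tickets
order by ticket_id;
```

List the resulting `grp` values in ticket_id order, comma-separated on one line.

T4, T4, T4, T4, T6, T4, T1, T4, T4, T4, T4, T4, T4, T4

ticket_id=9: sla_hours < 71 or team in ('app', 'net', 'infra') → T4
ticket_id=10: sla_hours < 71 or team in ('app', 'net', 'infra') → T4
ticket_id=11: sla_hours < 71 or team in ('app', 'net', 'infra') → T4
ticket_id=12: sla_hours < 71 or team in ('app', 'net', 'infra') → T4
ticket_id=13: sla_hours < 23 and age_days > 28 → T6
ticket_id=14: sla_hours < 71 or team in ('app', 'net', 'infra') → T4
ticket_id=15: sla_hours < 48 and team in ('sec', 'db') → T1
ticket_id=16: sla_hours < 71 or team in ('app', 'net', 'infra') → T4
ticket_id=17: sla_hours < 71 or team in ('app', 'net', 'infra') → T4
ticket_id=18: sla_hours < 71 or team in ('app', 'net', 'infra') → T4
ticket_id=19: sla_hours < 71 or team in ('app', 'net', 'infra') → T4
ticket_id=20: sla_hours < 71 or team in ('app', 'net', 'infra') → T4
ticket_id=21: sla_hours < 71 or team in ('app', 'net', 'infra') → T4
ticket_id=22: sla_hours < 71 or team in ('app', 'net', 'infra') → T4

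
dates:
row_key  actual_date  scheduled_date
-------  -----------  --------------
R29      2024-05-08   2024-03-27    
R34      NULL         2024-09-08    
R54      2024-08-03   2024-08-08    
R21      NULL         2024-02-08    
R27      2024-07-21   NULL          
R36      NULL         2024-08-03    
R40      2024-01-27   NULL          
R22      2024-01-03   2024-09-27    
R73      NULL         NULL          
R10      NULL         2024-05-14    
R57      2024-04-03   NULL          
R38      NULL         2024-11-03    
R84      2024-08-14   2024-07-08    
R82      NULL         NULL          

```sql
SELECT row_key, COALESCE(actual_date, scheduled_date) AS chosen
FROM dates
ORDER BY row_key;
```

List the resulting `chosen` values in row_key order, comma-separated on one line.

2024-05-14, 2024-02-08, 2024-01-03, 2024-07-21, 2024-05-08, 2024-09-08, 2024-08-03, 2024-11-03, 2024-01-27, 2024-08-03, 2024-04-03, NULL, NULL, 2024-08-14

row_key=R10: actual_date=NULL, scheduled_date=2024-05-14 → 2024-05-14
row_key=R21: actual_date=NULL, scheduled_date=2024-02-08 → 2024-02-08
row_key=R22: actual_date=2024-01-03 → 2024-01-03
row_key=R27: actual_date=2024-07-21 → 2024-07-21
row_key=R29: actual_date=2024-05-08 → 2024-05-08
row_key=R34: actual_date=NULL, scheduled_date=2024-09-08 → 2024-09-08
row_key=R36: actual_date=NULL, scheduled_date=2024-08-03 → 2024-08-03
row_key=R38: actual_date=NULL, scheduled_date=2024-11-03 → 2024-11-03
row_key=R40: actual_date=2024-01-27 → 2024-01-27
row_key=R54: actual_date=2024-08-03 → 2024-08-03
row_key=R57: actual_date=2024-04-03 → 2024-04-03
row_key=R73: actual_date=NULL, scheduled_date=NULL (all NULL) → NULL
row_key=R82: actual_date=NULL, scheduled_date=NULL (all NULL) → NULL
row_key=R84: actual_date=2024-08-14 → 2024-08-14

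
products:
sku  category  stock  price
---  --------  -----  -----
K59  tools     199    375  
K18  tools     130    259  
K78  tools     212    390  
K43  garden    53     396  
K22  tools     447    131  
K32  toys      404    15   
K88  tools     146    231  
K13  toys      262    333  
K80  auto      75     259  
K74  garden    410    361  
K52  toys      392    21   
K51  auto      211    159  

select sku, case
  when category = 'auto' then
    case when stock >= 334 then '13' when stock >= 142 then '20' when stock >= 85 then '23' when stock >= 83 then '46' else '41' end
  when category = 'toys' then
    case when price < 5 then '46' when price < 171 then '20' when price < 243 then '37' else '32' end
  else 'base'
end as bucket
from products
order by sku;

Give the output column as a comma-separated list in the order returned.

sku=K13: category='toys' → inner[ELSE] → 32
sku=K18: category='tools' → outer ELSE → base
sku=K22: category='tools' → outer ELSE → base
sku=K32: category='toys' → inner[price < 171] → 20
sku=K43: category='garden' → outer ELSE → base
sku=K51: category='auto' → inner[stock >= 142] → 20
sku=K52: category='toys' → inner[price < 171] → 20
sku=K59: category='tools' → outer ELSE → base
sku=K74: category='garden' → outer ELSE → base
sku=K78: category='tools' → outer ELSE → base
sku=K80: category='auto' → inner[ELSE] → 41
sku=K88: category='tools' → outer ELSE → base

32, base, base, 20, base, 20, 20, base, base, base, 41, base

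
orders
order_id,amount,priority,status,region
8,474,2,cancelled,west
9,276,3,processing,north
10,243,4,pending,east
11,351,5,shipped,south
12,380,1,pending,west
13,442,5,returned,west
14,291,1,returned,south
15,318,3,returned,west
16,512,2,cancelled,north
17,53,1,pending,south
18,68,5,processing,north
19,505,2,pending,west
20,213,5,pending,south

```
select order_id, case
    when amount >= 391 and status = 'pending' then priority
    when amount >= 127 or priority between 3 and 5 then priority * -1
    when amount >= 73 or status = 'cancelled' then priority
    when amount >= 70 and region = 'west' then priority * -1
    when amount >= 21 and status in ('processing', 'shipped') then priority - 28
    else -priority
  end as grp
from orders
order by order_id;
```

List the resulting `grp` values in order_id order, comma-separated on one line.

-2, -3, -4, -5, -1, -5, -1, -3, -2, -1, -5, 2, -5

order_id=8: amount >= 127 or priority between 3 and 5 → -2
order_id=9: amount >= 127 or priority between 3 and 5 → -3
order_id=10: amount >= 127 or priority between 3 and 5 → -4
order_id=11: amount >= 127 or priority between 3 and 5 → -5
order_id=12: amount >= 127 or priority between 3 and 5 → -1
order_id=13: amount >= 127 or priority between 3 and 5 → -5
order_id=14: amount >= 127 or priority between 3 and 5 → -1
order_id=15: amount >= 127 or priority between 3 and 5 → -3
order_id=16: amount >= 127 or priority between 3 and 5 → -2
order_id=17: ELSE → -1
order_id=18: amount >= 127 or priority between 3 and 5 → -5
order_id=19: amount >= 391 and status = 'pending' → 2
order_id=20: amount >= 127 or priority between 3 and 5 → -5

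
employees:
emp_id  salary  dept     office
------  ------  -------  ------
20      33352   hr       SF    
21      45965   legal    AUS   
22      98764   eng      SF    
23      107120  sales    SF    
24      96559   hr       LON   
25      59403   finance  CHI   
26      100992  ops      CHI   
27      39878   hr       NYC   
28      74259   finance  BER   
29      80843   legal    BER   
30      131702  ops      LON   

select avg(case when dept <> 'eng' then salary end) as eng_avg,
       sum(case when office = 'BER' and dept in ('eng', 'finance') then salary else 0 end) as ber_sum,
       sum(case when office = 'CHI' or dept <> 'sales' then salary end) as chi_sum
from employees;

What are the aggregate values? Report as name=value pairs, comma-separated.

[eng_avg: dept <> 'eng']
emp_id=20: ✓ → 33352
emp_id=21: ✓ → 45965
emp_id=22: ✗
emp_id=23: ✓ → 107120
emp_id=24: ✓ → 96559
emp_id=25: ✓ → 59403
emp_id=26: ✓ → 100992
emp_id=27: ✓ → 39878
emp_id=28: ✓ → 74259
emp_id=29: ✓ → 80843
emp_id=30: ✓ → 131702
eng_avg = (33352 + 45965 + 107120 + 96559 + 59403 + 100992 + 39878 + 74259 + 80843 + 131702) / 10 = 77007.3
—
[ber_sum: office = 'BER' and dept in ('eng', 'finance')]
emp_id=20: ✗
emp_id=21: ✗
emp_id=22: ✗
emp_id=23: ✗
emp_id=24: ✗
emp_id=25: ✗
emp_id=26: ✗
emp_id=27: ✗
emp_id=28: ✓ → 74259
emp_id=29: ✗
emp_id=30: ✗
ber_sum = 74259
—
[chi_sum: office = 'CHI' or dept <> 'sales']
emp_id=20: ✓ → 33352
emp_id=21: ✓ → 45965
emp_id=22: ✓ → 98764
emp_id=23: ✗
emp_id=24: ✓ → 96559
emp_id=25: ✓ → 59403
emp_id=26: ✓ → 100992
emp_id=27: ✓ → 39878
emp_id=28: ✓ → 74259
emp_id=29: ✓ → 80843
emp_id=30: ✓ → 131702
chi_sum = 33352 + 45965 + 98764 + 96559 + 59403 + 100992 + 39878 + 74259 + 80843 + 131702 = 761717

eng_avg=77007.3, ber_sum=74259, chi_sum=761717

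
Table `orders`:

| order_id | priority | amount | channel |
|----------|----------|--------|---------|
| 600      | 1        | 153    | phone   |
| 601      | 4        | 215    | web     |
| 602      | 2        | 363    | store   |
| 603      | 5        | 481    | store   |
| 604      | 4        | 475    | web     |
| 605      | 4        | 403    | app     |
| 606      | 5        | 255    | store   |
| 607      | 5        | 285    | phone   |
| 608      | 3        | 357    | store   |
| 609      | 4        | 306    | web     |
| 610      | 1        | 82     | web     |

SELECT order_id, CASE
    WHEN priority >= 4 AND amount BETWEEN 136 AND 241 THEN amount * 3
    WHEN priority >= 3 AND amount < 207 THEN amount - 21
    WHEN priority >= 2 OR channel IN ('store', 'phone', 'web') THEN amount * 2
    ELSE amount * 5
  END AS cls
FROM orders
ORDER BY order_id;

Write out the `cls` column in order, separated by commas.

order_id=600: priority >= 2 OR channel IN ('store', 'phone', 'web') → 306
order_id=601: priority >= 4 AND amount BETWEEN 136 AND 241 → 645
order_id=602: priority >= 2 OR channel IN ('store', 'phone', 'web') → 726
order_id=603: priority >= 2 OR channel IN ('store', 'phone', 'web') → 962
order_id=604: priority >= 2 OR channel IN ('store', 'phone', 'web') → 950
order_id=605: priority >= 2 OR channel IN ('store', 'phone', 'web') → 806
order_id=606: priority >= 2 OR channel IN ('store', 'phone', 'web') → 510
order_id=607: priority >= 2 OR channel IN ('store', 'phone', 'web') → 570
order_id=608: priority >= 2 OR channel IN ('store', 'phone', 'web') → 714
order_id=609: priority >= 2 OR channel IN ('store', 'phone', 'web') → 612
order_id=610: priority >= 2 OR channel IN ('store', 'phone', 'web') → 164

306, 645, 726, 962, 950, 806, 510, 570, 714, 612, 164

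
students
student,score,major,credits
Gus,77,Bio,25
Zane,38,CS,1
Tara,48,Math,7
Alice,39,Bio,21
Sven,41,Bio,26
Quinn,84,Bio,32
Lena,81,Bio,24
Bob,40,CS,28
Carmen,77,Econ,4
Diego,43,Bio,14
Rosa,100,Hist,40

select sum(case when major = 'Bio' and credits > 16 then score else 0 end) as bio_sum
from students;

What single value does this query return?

322

student=Gus: ✓ → 77
student=Zane: ✗
student=Tara: ✗
student=Alice: ✓ → 39
student=Sven: ✓ → 41
student=Quinn: ✓ → 84
student=Lena: ✓ → 81
student=Bob: ✗
student=Carmen: ✗
student=Diego: ✗
student=Rosa: ✗
bio_sum = 77 + 39 + 41 + 84 + 81 = 322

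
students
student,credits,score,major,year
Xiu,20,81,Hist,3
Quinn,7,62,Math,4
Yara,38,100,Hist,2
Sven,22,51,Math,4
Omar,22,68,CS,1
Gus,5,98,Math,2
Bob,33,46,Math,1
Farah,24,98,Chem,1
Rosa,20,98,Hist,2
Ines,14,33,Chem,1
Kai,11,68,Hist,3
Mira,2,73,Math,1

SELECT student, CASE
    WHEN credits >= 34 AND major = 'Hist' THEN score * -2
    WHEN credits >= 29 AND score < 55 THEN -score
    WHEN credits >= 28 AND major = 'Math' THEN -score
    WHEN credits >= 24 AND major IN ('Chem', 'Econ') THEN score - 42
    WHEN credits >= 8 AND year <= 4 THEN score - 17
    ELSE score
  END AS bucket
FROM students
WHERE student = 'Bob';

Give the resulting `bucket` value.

student = Bob: credits=33, score=46, major=Math, year=1.
credits >= 34 AND major = 'Hist' → false
credits >= 29 AND score < 55 → true → -46

-46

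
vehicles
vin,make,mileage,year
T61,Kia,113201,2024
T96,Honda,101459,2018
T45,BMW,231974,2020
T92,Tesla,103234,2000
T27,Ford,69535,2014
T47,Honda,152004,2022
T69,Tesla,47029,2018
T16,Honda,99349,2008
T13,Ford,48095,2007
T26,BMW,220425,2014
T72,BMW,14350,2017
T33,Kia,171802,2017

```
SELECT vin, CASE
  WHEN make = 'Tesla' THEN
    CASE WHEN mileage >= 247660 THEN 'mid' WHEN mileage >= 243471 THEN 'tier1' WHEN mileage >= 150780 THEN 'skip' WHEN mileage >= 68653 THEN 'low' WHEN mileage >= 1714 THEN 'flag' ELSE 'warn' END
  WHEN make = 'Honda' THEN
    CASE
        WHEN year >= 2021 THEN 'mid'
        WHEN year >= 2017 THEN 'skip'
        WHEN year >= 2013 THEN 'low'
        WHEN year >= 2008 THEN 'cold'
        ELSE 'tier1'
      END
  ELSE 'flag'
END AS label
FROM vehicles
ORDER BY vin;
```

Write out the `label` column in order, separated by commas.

flag, cold, flag, flag, flag, flag, mid, flag, flag, flag, low, skip

vin=T13: make='Ford' → outer ELSE → flag
vin=T16: make='Honda' → inner[year >= 2008] → cold
vin=T26: make='BMW' → outer ELSE → flag
vin=T27: make='Ford' → outer ELSE → flag
vin=T33: make='Kia' → outer ELSE → flag
vin=T45: make='BMW' → outer ELSE → flag
vin=T47: make='Honda' → inner[year >= 2021] → mid
vin=T61: make='Kia' → outer ELSE → flag
vin=T69: make='Tesla' → inner[mileage >= 1714] → flag
vin=T72: make='BMW' → outer ELSE → flag
vin=T92: make='Tesla' → inner[mileage >= 68653] → low
vin=T96: make='Honda' → inner[year >= 2017] → skip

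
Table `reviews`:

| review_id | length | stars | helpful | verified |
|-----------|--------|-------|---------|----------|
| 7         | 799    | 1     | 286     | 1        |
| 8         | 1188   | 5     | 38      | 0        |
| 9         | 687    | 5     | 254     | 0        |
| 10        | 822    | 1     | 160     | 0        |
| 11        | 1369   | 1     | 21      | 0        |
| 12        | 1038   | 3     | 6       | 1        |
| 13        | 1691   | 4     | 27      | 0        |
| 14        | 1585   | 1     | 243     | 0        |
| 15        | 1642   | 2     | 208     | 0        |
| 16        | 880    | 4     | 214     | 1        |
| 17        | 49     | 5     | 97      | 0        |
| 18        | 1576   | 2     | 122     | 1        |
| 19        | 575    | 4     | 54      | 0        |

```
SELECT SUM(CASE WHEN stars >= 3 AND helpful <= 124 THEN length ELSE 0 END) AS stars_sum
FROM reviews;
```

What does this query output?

review_id=7: ✗
review_id=8: ✓ → 1188
review_id=9: ✗
review_id=10: ✗
review_id=11: ✗
review_id=12: ✓ → 1038
review_id=13: ✓ → 1691
review_id=14: ✗
review_id=15: ✗
review_id=16: ✗
review_id=17: ✓ → 49
review_id=18: ✗
review_id=19: ✓ → 575
stars_sum = 1188 + 1038 + 1691 + 49 + 575 = 4541

4541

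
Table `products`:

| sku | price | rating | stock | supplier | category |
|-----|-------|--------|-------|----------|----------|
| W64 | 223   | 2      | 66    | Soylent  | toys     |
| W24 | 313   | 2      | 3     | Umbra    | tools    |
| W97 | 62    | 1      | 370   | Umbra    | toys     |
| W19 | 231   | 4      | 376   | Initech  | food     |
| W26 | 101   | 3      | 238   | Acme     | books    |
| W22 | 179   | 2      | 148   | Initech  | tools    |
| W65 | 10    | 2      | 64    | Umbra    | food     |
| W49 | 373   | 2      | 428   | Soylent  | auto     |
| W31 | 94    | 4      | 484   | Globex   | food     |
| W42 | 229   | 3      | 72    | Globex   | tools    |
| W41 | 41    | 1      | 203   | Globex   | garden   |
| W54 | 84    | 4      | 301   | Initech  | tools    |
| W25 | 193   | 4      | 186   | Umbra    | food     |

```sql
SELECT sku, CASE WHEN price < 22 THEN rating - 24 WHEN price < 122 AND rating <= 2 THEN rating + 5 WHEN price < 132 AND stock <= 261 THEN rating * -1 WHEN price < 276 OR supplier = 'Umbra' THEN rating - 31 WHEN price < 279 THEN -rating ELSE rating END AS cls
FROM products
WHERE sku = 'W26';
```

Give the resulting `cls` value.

sku = W26: price=101, rating=3, stock=238, supplier=Acme, category=books.
price < 22 → false
price < 122 AND rating <= 2 → false
price < 132 AND stock <= 261 → true → -3

-3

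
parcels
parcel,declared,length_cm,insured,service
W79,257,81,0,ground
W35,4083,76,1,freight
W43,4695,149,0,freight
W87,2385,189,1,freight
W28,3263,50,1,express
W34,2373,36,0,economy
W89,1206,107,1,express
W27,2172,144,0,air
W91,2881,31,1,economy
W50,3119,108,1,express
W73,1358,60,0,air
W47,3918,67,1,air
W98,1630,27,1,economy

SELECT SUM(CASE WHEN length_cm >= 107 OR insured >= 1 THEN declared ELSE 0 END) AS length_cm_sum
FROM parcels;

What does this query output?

parcel=W79: ✗
parcel=W35: ✓ → 4083
parcel=W43: ✓ → 4695
parcel=W87: ✓ → 2385
parcel=W28: ✓ → 3263
parcel=W34: ✗
parcel=W89: ✓ → 1206
parcel=W27: ✓ → 2172
parcel=W91: ✓ → 2881
parcel=W50: ✓ → 3119
parcel=W73: ✗
parcel=W47: ✓ → 3918
parcel=W98: ✓ → 1630
length_cm_sum = 4083 + 4695 + 2385 + 3263 + 1206 + 2172 + 2881 + 3119 + 3918 + 1630 = 29352

29352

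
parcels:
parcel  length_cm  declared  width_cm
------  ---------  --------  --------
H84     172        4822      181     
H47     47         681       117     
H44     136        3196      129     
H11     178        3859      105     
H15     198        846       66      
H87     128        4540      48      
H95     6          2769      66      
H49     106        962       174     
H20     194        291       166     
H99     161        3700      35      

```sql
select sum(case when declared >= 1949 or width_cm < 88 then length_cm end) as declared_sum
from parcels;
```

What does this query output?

979

parcel=H84: ✓ → 172
parcel=H47: ✗
parcel=H44: ✓ → 136
parcel=H11: ✓ → 178
parcel=H15: ✓ → 198
parcel=H87: ✓ → 128
parcel=H95: ✓ → 6
parcel=H49: ✗
parcel=H20: ✗
parcel=H99: ✓ → 161
declared_sum = 172 + 136 + 178 + 198 + 128 + 6 + 161 = 979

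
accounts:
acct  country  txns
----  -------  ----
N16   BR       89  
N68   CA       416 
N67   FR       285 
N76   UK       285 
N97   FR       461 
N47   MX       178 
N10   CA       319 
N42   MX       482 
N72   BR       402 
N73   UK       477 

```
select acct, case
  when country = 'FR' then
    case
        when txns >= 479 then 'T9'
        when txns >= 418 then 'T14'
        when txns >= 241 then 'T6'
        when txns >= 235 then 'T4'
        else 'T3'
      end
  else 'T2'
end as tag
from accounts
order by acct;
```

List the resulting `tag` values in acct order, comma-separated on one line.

T2, T2, T2, T2, T6, T2, T2, T2, T2, T14

acct=N10: country='CA' → outer ELSE → T2
acct=N16: country='BR' → outer ELSE → T2
acct=N42: country='MX' → outer ELSE → T2
acct=N47: country='MX' → outer ELSE → T2
acct=N67: country='FR' → inner[txns >= 241] → T6
acct=N68: country='CA' → outer ELSE → T2
acct=N72: country='BR' → outer ELSE → T2
acct=N73: country='UK' → outer ELSE → T2
acct=N76: country='UK' → outer ELSE → T2
acct=N97: country='FR' → inner[txns >= 418] → T14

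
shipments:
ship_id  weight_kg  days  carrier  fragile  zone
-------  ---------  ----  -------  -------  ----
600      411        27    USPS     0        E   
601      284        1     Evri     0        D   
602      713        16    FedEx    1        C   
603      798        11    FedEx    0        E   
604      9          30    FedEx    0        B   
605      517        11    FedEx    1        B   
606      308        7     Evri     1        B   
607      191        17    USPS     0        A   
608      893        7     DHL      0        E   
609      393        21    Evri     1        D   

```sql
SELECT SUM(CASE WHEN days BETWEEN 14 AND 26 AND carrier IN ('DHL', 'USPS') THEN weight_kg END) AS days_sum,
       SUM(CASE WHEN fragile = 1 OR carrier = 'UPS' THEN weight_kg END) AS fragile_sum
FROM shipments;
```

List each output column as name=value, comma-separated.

[days_sum: days BETWEEN 14 AND 26 AND carrier IN ('DHL', 'USPS')]
ship_id=600: ✗
ship_id=601: ✗
ship_id=602: ✗
ship_id=603: ✗
ship_id=604: ✗
ship_id=605: ✗
ship_id=606: ✗
ship_id=607: ✓ → 191
ship_id=608: ✗
ship_id=609: ✗
days_sum = 191
—
[fragile_sum: fragile = 1 OR carrier = 'UPS']
ship_id=600: ✗
ship_id=601: ✗
ship_id=602: ✓ → 713
ship_id=603: ✗
ship_id=604: ✗
ship_id=605: ✓ → 517
ship_id=606: ✓ → 308
ship_id=607: ✗
ship_id=608: ✗
ship_id=609: ✓ → 393
fragile_sum = 713 + 517 + 308 + 393 = 1931

days_sum=191, fragile_sum=1931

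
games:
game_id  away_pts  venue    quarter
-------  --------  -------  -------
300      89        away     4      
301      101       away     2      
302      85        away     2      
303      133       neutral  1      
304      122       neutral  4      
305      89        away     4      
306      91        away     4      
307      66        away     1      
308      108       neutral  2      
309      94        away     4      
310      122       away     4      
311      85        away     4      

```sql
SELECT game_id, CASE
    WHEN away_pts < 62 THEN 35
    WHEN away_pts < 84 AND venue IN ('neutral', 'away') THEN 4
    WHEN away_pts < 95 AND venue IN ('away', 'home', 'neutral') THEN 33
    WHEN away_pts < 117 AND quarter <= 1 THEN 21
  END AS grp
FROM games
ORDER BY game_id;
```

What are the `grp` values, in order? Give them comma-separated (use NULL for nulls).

game_id=300: away_pts < 95 AND venue IN ('away', 'home', 'neutral') → 33
game_id=301: (no match → NULL) → NULL
game_id=302: away_pts < 95 AND venue IN ('away', 'home', 'neutral') → 33
game_id=303: (no match → NULL) → NULL
game_id=304: (no match → NULL) → NULL
game_id=305: away_pts < 95 AND venue IN ('away', 'home', 'neutral') → 33
game_id=306: away_pts < 95 AND venue IN ('away', 'home', 'neutral') → 33
game_id=307: away_pts < 84 AND venue IN ('neutral', 'away') → 4
game_id=308: (no match → NULL) → NULL
game_id=309: away_pts < 95 AND venue IN ('away', 'home', 'neutral') → 33
game_id=310: (no match → NULL) → NULL
game_id=311: away_pts < 95 AND venue IN ('away', 'home', 'neutral') → 33

33, NULL, 33, NULL, NULL, 33, 33, 4, NULL, 33, NULL, 33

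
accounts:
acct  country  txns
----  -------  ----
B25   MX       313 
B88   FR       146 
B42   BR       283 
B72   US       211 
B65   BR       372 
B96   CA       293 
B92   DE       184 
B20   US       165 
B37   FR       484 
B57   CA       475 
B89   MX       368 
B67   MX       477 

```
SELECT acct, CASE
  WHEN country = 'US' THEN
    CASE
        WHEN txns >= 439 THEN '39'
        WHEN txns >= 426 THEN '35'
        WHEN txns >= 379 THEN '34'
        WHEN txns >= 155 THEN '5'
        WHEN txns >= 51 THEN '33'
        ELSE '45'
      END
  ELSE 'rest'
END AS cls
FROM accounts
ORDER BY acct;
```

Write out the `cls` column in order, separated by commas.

acct=B20: country='US' → inner[txns >= 155] → 5
acct=B25: country='MX' → outer ELSE → rest
acct=B37: country='FR' → outer ELSE → rest
acct=B42: country='BR' → outer ELSE → rest
acct=B57: country='CA' → outer ELSE → rest
acct=B65: country='BR' → outer ELSE → rest
acct=B67: country='MX' → outer ELSE → rest
acct=B72: country='US' → inner[txns >= 155] → 5
acct=B88: country='FR' → outer ELSE → rest
acct=B89: country='MX' → outer ELSE → rest
acct=B92: country='DE' → outer ELSE → rest
acct=B96: country='CA' → outer ELSE → rest

5, rest, rest, rest, rest, rest, rest, 5, rest, rest, rest, rest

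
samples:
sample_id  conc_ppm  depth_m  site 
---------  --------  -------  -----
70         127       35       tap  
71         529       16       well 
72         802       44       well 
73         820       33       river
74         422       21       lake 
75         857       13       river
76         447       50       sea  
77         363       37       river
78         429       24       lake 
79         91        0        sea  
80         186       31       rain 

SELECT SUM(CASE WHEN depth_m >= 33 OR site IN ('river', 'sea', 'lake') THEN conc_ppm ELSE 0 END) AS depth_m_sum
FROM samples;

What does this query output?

4358

sample_id=70: ✓ → 127
sample_id=71: ✗
sample_id=72: ✓ → 802
sample_id=73: ✓ → 820
sample_id=74: ✓ → 422
sample_id=75: ✓ → 857
sample_id=76: ✓ → 447
sample_id=77: ✓ → 363
sample_id=78: ✓ → 429
sample_id=79: ✓ → 91
sample_id=80: ✗
depth_m_sum = 127 + 802 + 820 + 422 + 857 + 447 + 363 + 429 + 91 = 4358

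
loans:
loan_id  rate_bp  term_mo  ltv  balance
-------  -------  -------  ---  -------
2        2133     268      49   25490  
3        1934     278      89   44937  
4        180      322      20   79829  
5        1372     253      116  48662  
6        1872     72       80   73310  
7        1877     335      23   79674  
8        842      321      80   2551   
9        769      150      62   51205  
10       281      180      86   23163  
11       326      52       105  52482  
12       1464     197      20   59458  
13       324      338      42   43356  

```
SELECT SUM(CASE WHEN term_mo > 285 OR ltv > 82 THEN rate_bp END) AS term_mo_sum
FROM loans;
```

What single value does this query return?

7136

loan_id=2: ✗
loan_id=3: ✓ → 1934
loan_id=4: ✓ → 180
loan_id=5: ✓ → 1372
loan_id=6: ✗
loan_id=7: ✓ → 1877
loan_id=8: ✓ → 842
loan_id=9: ✗
loan_id=10: ✓ → 281
loan_id=11: ✓ → 326
loan_id=12: ✗
loan_id=13: ✓ → 324
term_mo_sum = 1934 + 180 + 1372 + 1877 + 842 + 281 + 326 + 324 = 7136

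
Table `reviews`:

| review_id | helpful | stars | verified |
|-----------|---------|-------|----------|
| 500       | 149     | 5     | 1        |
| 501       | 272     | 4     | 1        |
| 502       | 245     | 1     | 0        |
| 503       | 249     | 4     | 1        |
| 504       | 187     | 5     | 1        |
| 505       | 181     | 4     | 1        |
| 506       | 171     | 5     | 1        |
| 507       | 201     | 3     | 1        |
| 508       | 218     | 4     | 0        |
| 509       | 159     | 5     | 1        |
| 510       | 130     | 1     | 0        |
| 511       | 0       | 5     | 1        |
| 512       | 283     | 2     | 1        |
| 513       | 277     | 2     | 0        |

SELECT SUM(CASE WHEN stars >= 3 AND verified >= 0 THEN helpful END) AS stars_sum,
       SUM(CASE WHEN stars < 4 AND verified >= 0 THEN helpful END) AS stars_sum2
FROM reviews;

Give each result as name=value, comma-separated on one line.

stars_sum=1787, stars_sum2=1136

[stars_sum: stars >= 3 AND verified >= 0]
review_id=500: ✓ → 149
review_id=501: ✓ → 272
review_id=502: ✗
review_id=503: ✓ → 249
review_id=504: ✓ → 187
review_id=505: ✓ → 181
review_id=506: ✓ → 171
review_id=507: ✓ → 201
review_id=508: ✓ → 218
review_id=509: ✓ → 159
review_id=510: ✗
review_id=511: ✓ → 0
review_id=512: ✗
review_id=513: ✗
stars_sum = 149 + 272 + 249 + 187 + 181 + 171 + 201 + 218 + 159 = 1787
—
[stars_sum2: stars < 4 AND verified >= 0]
review_id=500: ✗
review_id=501: ✗
review_id=502: ✓ → 245
review_id=503: ✗
review_id=504: ✗
review_id=505: ✗
review_id=506: ✗
review_id=507: ✓ → 201
review_id=508: ✗
review_id=509: ✗
review_id=510: ✓ → 130
review_id=511: ✗
review_id=512: ✓ → 283
review_id=513: ✓ → 277
stars_sum2 = 245 + 201 + 130 + 283 + 277 = 1136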